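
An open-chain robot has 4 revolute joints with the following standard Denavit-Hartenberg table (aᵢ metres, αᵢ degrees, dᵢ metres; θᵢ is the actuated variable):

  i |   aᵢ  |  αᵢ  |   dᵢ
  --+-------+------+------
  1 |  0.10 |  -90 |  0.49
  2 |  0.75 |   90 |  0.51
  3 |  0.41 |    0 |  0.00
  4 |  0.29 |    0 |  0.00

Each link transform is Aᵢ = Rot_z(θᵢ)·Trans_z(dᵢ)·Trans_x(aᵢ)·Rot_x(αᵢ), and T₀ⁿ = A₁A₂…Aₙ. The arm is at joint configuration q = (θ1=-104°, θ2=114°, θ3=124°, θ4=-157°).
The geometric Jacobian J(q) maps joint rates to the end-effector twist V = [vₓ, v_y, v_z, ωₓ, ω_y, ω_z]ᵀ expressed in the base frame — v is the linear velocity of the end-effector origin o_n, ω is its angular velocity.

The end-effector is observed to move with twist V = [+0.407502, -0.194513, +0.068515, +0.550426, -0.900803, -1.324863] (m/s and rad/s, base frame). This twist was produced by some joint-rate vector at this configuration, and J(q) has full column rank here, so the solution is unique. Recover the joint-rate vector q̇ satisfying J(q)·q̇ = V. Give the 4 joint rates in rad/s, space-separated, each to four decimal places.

-0.9950 0.7520 -0.1550 0.9660

o_n = [0.7224, 0.0371, -0.2079]
J₁: ẑ×o_n = [-0.0371, 0.7224, 0.0000], ω = ẑ
J2: z=[0.9703, -0.2419, 0.0000] o=[-0.0242, -0.0970, 0.4900] → [0.1688, 0.6772, 0.3107, 0.9703, -0.2419, 0.0000]
J3: z=[-0.2210, -0.8864, -0.4067] o=[0.5445, 0.0756, -0.1952] → [-0.0044, -0.0752, 0.1662, -0.2210, -0.8864, -0.4067]
J4: z=[-0.2210, -0.8864, -0.4067] o=[0.8517, -0.0971, 0.0143] → [0.2515, 0.0035, -0.1443, -0.2210, -0.8864, -0.4067]
q̇ = J⁺·V = [-0.9950, 0.7520, -0.1550, 0.9660]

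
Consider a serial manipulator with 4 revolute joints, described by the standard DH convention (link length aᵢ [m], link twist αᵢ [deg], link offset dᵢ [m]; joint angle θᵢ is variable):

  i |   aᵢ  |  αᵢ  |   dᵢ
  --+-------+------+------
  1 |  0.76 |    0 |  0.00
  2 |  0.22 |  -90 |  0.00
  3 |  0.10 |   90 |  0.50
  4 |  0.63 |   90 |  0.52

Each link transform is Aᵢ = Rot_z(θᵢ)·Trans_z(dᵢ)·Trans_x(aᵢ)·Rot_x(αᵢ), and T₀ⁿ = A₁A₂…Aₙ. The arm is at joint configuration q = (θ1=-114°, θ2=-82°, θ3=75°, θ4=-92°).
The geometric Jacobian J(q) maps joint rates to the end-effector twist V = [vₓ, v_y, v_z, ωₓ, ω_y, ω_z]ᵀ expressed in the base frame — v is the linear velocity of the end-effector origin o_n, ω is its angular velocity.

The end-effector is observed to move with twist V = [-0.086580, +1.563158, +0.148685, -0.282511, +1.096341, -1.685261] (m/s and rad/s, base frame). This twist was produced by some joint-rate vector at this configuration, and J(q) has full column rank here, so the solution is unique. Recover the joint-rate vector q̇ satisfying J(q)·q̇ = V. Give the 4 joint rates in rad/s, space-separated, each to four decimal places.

o_n = [-0.9871, -0.3650, 0.0592]
J₁: ẑ×o_n = [0.3650, -0.9871, 0.0000], ω = ẑ
J2: z=[0.0000, 0.0000, 1.0000] o=[-0.3091, -0.6943, 0.0000] → [-0.3292, -0.6780, 0.0000, 0.0000, 0.0000, 1.0000]
J3: z=[-0.2756, -0.9613, 0.0000] o=[-0.5206, -0.6337, 0.0000] → [-0.0569, 0.0163, -0.5225, -0.2756, -0.9613, 0.0000]
J4: z=[-0.9285, 0.2662, 0.2588] o=[-0.6833, -1.1072, -0.0966] → [-0.1506, 0.0661, -0.6082, -0.9285, 0.2662, 0.2588]
q̇ = J⁺·V = [-0.9480, -0.8910, -0.9760, 0.5940]

-0.9480 -0.8910 -0.9760 0.5940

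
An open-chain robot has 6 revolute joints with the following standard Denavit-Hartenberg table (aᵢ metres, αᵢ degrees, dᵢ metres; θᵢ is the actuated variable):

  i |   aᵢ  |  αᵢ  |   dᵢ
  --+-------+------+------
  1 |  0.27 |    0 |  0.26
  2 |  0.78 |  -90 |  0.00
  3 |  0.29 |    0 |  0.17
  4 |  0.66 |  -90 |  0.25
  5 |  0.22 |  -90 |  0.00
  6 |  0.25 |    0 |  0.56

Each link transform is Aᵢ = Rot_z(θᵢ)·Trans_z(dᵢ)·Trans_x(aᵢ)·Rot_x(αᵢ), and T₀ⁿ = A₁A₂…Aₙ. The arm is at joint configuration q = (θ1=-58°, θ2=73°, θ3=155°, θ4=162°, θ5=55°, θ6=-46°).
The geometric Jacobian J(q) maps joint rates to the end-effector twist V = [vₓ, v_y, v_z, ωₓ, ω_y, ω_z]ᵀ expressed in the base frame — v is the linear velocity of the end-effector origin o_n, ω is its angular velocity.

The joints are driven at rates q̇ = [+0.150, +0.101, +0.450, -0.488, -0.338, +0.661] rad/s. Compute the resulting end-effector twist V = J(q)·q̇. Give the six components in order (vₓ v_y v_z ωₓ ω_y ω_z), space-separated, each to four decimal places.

0.1394 0.1147 0.4136 -0.4972 -0.5651 0.1289

o_n = [1.1207, -0.1986, 0.2972]
J₁: ẑ×o_n = [0.1986, 1.1207, -0.0000], ω = ẑ
J2: z=[0.0000, 0.0000, 1.0000] o=[0.1431, -0.2290, 0.2600] → [-0.0304, 0.9776, 0.0000, 0.0000, 0.0000, 1.0000]
J3: z=[-0.2588, 0.9659, 0.0000] o=[0.8965, -0.0271, 0.2600] → [0.0359, 0.0096, -0.1722, -0.2588, 0.9659, 0.0000]
J4: z=[-0.2588, 0.9659, 0.0000] o=[0.5986, 0.0691, 0.1374] → [0.1543, 0.0413, -0.4350, -0.2588, 0.9659, 0.0000]
J5: z=[0.6588, 0.1765, -0.7314] o=[1.0002, 0.4355, 0.5876] → [-0.5150, 0.1032, -0.4390, 0.6588, 0.1765, -0.7314]
J6: z=[-0.4302, -0.7091, -0.5587] o=[1.1360, 0.2853, 0.6736] → [-0.0034, -0.1534, 0.1974, -0.4302, -0.7091, -0.5587]
V = J·q̇ = [0.1394, 0.1147, 0.4136, -0.4972, -0.5651, 0.1289]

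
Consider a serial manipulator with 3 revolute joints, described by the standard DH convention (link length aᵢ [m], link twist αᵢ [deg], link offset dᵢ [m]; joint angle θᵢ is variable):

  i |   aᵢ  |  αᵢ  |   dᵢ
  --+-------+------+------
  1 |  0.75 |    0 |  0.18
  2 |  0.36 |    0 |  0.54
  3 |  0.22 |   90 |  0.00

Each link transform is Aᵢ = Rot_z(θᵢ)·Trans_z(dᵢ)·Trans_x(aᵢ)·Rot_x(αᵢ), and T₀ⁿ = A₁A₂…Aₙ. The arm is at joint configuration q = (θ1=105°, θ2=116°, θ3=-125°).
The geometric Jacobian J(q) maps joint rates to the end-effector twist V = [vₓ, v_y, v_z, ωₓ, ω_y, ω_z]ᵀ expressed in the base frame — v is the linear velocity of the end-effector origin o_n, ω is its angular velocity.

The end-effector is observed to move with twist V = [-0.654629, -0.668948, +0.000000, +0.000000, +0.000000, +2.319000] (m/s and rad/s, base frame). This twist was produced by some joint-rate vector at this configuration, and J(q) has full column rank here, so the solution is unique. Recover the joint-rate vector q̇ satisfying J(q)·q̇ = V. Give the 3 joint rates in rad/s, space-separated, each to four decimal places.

o_n = [-0.4888, 0.7071, 0.7200]
J₁: ẑ×o_n = [-0.7071, -0.4888, 0.0000], ω = ẑ
J2: z=[0.0000, 0.0000, 1.0000] o=[-0.1941, 0.7244, 0.1800] → [0.0174, -0.2947, 0.0000, 0.0000, 0.0000, 1.0000]
J3: z=[0.0000, 0.0000, 1.0000] o=[-0.4658, 0.4883, 0.7200] → [-0.2188, -0.0230, 0.0000, 0.0000, 0.0000, 1.0000]
q̇ = J⁺·V = [0.7640, 0.9560, 0.5990]

0.7640 0.9560 0.5990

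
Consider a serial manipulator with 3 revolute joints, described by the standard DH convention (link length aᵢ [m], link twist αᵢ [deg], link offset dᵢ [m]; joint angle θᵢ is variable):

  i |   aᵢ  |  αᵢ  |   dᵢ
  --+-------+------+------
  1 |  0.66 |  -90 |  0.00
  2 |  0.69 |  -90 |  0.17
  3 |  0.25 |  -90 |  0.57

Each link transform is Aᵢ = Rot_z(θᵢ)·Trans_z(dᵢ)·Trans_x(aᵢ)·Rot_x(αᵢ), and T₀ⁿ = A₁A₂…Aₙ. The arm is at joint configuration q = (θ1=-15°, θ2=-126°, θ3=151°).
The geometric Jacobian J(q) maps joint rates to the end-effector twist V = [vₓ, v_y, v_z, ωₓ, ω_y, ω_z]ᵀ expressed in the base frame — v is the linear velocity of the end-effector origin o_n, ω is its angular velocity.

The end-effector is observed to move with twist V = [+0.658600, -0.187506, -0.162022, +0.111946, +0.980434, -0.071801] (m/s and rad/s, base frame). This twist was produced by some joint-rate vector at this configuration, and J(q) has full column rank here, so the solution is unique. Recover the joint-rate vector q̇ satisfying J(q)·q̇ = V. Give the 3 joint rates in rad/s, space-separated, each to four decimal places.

0.0340 0.9760 -0.1800

o_n = [0.8280, -0.1713, 0.7164]
J₁: ẑ×o_n = [0.1713, 0.8280, -0.0000], ω = ẑ
J2: z=[0.2588, 0.9659, 0.0000] o=[0.6375, -0.1708, 0.0000] → [0.6920, -0.1854, -0.1841, 0.2588, 0.9659, 0.0000]
J3: z=[0.7815, -0.2094, 0.5878] o=[0.2898, 0.0984, 0.5582] → [0.1254, 0.1928, -0.0981, 0.7815, -0.2094, 0.5878]
q̇ = J⁺·V = [0.0340, 0.9760, -0.1800]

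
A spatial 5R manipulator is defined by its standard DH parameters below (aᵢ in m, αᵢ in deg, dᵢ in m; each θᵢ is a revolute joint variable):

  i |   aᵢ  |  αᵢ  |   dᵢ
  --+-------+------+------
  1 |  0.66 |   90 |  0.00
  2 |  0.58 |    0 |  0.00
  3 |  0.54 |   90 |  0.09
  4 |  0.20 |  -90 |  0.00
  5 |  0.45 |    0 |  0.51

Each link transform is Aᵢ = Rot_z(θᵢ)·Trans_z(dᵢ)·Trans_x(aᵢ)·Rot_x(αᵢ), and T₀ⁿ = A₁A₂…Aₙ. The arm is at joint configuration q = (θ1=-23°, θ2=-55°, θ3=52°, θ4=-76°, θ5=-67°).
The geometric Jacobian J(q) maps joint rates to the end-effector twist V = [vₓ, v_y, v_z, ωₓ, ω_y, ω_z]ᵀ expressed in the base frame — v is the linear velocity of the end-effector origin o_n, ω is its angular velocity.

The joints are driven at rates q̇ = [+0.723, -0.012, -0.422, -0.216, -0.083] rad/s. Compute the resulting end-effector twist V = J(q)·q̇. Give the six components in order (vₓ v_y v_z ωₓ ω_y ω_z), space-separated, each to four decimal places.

o_n = [1.9878, -0.6794, -0.9477]
J₁: ẑ×o_n = [0.6794, 1.9878, -0.0000], ω = ẑ
J2: z=[-0.3907, -0.9205, 0.0000] o=[0.6075, -0.2579, 0.0000] → [0.8723, -0.3703, 1.4352, -0.3907, -0.9205, 0.0000]
J3: z=[-0.3907, -0.9205, 0.0000] o=[0.9138, -0.3879, -0.4751] → [0.4350, -0.1847, 1.1026, -0.3907, -0.9205, 0.0000]
J4: z=[-0.0482, 0.0204, -0.9986] o=[1.3750, -0.6814, -0.5034] → [-0.0071, -0.6334, -0.0126, -0.0482, 0.0204, -0.9986]
J5: z=[0.7974, -0.6013, -0.0508] o=[1.4953, -0.5217, -0.5059] → [0.2576, 0.3273, 0.1703, 0.7974, -0.6013, -0.0508]
V = J·q̇ = [0.2773, 1.6292, -0.4939, 0.1138, 0.4450, 0.9429]

0.2773 1.6292 -0.4939 0.1138 0.4450 0.9429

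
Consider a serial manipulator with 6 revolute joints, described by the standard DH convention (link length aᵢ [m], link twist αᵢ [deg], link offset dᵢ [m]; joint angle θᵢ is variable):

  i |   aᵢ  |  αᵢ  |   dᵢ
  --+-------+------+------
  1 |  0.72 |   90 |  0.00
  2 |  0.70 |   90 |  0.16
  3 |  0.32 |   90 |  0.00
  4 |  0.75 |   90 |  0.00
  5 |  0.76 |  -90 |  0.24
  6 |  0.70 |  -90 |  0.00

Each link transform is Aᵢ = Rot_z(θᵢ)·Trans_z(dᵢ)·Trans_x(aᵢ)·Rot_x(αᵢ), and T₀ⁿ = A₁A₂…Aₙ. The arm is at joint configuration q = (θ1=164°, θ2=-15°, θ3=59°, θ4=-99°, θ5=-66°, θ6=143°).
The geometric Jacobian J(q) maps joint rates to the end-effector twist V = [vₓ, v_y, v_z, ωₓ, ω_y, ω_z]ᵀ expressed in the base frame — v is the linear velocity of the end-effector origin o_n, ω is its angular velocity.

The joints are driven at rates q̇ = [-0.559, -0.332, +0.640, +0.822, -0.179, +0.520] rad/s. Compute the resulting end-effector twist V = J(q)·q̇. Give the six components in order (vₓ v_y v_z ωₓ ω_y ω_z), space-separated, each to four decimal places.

0.3821 1.1548 -0.5376 -1.0500 -0.5066 -0.9399

o_n = [-1.4265, 1.0028, 0.6313]
J₁: ẑ×o_n = [-1.0028, -1.4265, 0.0000], ω = ẑ
J2: z=[0.2756, 0.9613, 0.0000] o=[-0.6921, 0.1985, 0.0000] → [0.6068, -0.1740, 0.9276, 0.2756, 0.9613, 0.0000]
J3: z=[0.2488, -0.0713, -0.9659] o=[-1.2980, 0.5386, -0.1812] → [0.3904, -0.0780, 0.1063, 0.2488, -0.0713, -0.9659]
J4: z=[-0.9378, -0.2669, -0.2219] o=[-1.3754, 0.8462, -0.2238] → [-0.1934, 0.8133, -0.1605, -0.9378, -0.2669, -0.2219]
J5: z=[0.2779, -0.9604, -0.0194] o=[-1.5313, 0.7863, 0.5073] → [-0.1148, -0.0365, 0.1608, 0.2779, -0.9604, -0.0194]
J6: z=[-0.5714, -0.1815, 0.8004] o=[-0.8777, 0.7164, 0.9581] → [-0.1700, -0.6259, -0.2633, -0.5714, -0.1815, 0.8004]
V = J·q̇ = [0.3821, 1.1548, -0.5376, -1.0500, -0.5066, -0.9399]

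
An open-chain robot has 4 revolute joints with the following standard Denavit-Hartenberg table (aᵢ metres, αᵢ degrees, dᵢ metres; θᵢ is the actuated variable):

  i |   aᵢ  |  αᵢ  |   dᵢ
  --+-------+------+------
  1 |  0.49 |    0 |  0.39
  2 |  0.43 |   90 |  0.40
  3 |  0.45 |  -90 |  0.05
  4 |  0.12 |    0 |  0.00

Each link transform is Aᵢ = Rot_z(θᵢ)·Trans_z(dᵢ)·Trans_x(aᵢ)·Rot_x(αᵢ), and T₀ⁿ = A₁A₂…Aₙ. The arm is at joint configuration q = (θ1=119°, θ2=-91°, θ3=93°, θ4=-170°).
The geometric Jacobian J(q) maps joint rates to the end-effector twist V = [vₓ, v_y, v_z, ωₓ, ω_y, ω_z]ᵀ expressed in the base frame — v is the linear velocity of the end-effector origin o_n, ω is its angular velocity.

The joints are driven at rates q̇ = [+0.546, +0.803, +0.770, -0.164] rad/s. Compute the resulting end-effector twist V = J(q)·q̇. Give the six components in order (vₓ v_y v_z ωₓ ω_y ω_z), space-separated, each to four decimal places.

-0.6452 0.3041 -0.0168 0.5061 -0.6030 1.3576

o_n = [0.1600, 0.5597, 1.1214]
J₁: ẑ×o_n = [-0.5597, 0.1600, 0.0000], ω = ẑ
J2: z=[0.0000, 0.0000, 1.0000] o=[-0.2376, 0.4286, 0.3900] → [-0.1312, 0.3976, 0.0000, 0.0000, 0.0000, 1.0000]
J3: z=[0.4695, -0.8829, 0.0000] o=[0.1421, 0.6304, 0.7900] → [-0.2926, -0.1556, -0.0174, 0.4695, -0.8829, 0.0000]
J4: z=[-0.8817, -0.4688, -0.0523] o=[0.1448, 0.5752, 1.2394] → [0.0545, -0.1049, 0.0208, -0.8817, -0.4688, -0.0523]
V = J·q̇ = [-0.6452, 0.3041, -0.0168, 0.5061, -0.6030, 1.3576]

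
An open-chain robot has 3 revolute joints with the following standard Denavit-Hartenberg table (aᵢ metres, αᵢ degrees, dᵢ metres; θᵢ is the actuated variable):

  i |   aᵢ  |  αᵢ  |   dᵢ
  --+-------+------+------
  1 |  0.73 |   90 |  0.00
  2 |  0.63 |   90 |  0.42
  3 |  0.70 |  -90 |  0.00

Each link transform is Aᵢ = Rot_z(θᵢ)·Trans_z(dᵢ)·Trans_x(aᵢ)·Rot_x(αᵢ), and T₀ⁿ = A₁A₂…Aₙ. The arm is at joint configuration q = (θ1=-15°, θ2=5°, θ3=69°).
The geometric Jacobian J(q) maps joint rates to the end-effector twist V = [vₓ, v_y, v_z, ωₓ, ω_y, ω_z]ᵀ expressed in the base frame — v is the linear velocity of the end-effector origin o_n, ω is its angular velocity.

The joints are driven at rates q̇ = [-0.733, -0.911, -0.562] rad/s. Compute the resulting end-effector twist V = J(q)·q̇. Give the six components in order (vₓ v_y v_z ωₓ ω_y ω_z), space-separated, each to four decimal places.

o_n = [1.2749, -1.4530, 0.0768]
J₁: ẑ×o_n = [1.4530, 1.2749, -0.0000], ω = ẑ
J2: z=[-0.2588, -0.9659, 0.0000] o=[0.7051, -0.1889, 0.0000] → [-0.0742, 0.0199, 0.8775, -0.2588, -0.9659, 0.0000]
J3: z=[0.0842, -0.0226, -0.9962] o=[1.2026, -0.7571, 0.0549] → [-0.6938, -0.0738, -0.0570, 0.0842, -0.0226, -0.9962]
V = J·q̇ = [-0.6076, -0.9111, -0.7674, 0.1885, 0.8926, -0.1731]

-0.6076 -0.9111 -0.7674 0.1885 0.8926 -0.1731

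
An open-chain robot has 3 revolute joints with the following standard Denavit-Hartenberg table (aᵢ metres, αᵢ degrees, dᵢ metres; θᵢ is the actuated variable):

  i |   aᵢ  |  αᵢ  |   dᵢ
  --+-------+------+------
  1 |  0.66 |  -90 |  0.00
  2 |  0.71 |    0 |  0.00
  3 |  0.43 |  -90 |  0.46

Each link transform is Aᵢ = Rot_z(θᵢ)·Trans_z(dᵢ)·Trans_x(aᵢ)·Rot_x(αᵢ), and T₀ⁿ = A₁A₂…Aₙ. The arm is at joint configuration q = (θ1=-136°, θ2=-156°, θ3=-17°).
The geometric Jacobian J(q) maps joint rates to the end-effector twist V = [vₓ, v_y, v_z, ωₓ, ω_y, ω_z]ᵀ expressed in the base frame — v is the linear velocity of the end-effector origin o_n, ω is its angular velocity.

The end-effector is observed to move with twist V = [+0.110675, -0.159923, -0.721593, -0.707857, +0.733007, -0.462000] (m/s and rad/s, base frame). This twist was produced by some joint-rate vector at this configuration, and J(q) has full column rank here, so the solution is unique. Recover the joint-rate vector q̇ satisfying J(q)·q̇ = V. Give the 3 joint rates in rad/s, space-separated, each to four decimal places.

-0.4620 -0.4420 -0.5770

o_n = [0.6184, -0.0423, 0.3412]
J₁: ẑ×o_n = [0.0423, 0.6184, -0.0000], ω = ẑ
J2: z=[0.6947, -0.7193, 0.0000] o=[-0.4748, -0.4585, 0.0000] → [-0.2454, -0.2370, 1.0754, 0.6947, -0.7193, 0.0000]
J3: z=[0.6947, -0.7193, 0.0000] o=[-0.0082, -0.0079, 0.2888] → [-0.0377, -0.0364, 0.4268, 0.6947, -0.7193, 0.0000]
q̇ = J⁺·V = [-0.4620, -0.4420, -0.5770]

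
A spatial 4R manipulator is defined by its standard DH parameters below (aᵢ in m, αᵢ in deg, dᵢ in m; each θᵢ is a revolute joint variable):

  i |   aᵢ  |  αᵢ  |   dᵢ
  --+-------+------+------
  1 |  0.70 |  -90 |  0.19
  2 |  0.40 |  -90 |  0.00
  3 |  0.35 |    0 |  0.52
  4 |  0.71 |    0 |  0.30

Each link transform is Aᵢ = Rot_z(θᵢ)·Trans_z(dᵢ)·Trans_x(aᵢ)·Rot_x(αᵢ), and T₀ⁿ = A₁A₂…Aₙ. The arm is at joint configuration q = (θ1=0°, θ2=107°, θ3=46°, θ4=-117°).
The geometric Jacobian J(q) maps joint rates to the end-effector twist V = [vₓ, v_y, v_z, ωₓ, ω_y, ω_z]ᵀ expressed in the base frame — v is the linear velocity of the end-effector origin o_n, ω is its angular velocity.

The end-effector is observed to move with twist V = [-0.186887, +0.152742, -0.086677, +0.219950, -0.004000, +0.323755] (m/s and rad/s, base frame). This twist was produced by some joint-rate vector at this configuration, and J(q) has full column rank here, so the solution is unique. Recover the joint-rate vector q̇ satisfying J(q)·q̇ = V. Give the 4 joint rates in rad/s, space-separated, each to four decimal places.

0.3910 -0.0040 -0.9560 0.7260

o_n = [-0.3398, 0.4195, -0.4063]
J₁: ẑ×o_n = [-0.4195, -0.3398, 0.0000], ω = ẑ
J2: z=[0.0000, 1.0000, 0.0000] o=[0.7000, 0.0000, 0.1900] → [-0.5963, -0.0000, 1.0398, 0.0000, 1.0000, 0.0000]
J3: z=[-0.9563, 0.0000, 0.2924] o=[0.5831, 0.0000, -0.1925] → [-0.1227, -0.4743, -0.4012, -0.9563, 0.0000, 0.2924]
J4: z=[-0.9563, 0.0000, 0.2924] o=[0.0147, -0.2518, -0.2730] → [-0.1963, -0.2312, -0.6420, -0.9563, 0.0000, 0.2924]
q̇ = J⁺·V = [0.3910, -0.0040, -0.9560, 0.7260]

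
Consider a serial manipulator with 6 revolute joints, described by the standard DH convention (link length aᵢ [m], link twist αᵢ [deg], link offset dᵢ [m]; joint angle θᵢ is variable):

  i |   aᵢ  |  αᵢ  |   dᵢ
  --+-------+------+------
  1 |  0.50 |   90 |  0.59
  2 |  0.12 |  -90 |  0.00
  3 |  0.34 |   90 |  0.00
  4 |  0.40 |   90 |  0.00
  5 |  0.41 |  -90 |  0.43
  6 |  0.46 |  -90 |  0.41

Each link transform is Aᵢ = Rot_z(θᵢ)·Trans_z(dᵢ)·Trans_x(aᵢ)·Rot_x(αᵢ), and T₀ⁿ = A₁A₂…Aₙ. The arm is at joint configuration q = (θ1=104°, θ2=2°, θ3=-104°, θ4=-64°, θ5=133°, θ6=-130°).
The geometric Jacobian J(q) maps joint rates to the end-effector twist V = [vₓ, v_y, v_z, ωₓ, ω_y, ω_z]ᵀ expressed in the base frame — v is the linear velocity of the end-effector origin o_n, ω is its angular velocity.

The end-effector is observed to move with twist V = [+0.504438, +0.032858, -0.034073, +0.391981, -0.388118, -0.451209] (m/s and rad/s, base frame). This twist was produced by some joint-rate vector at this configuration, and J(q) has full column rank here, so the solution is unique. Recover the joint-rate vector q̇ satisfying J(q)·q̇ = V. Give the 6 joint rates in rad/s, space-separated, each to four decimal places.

o_n = [-0.5065, 0.8097, 0.2411]
J₁: ẑ×o_n = [-0.8097, -0.5065, 0.0000], ω = ẑ
J2: z=[0.9703, 0.2419, 0.0000] o=[-0.1210, 0.4851, 0.5900] → [-0.0844, 0.3385, 0.4081, 0.9703, 0.2419, 0.0000]
J3: z=[0.0084, -0.0339, 0.9994] o=[-0.1500, 0.6015, 0.5942] → [-0.1961, -0.3533, -0.0103, 0.0084, -0.0339, 0.9994]
J4: z=[-0.0001, -0.9994, -0.0339] o=[0.1900, 0.6016, 0.5913] → [0.3570, 0.0235, -0.6961, -0.0001, -0.9994, -0.0339]
J5: z=[-0.9025, 0.0147, -0.4305] o=[0.3623, 0.6138, 0.2305] → [0.0845, 0.3836, -0.1640, -0.9025, 0.0147, -0.4305]
J6: z=[-0.3149, 0.6593, 0.6827] o=[-0.1462, 0.3119, 0.2875] → [-0.3704, -0.2605, 0.0807, -0.3149, 0.6593, 0.6827]
q̇ = J⁺·V = [-0.4590, -0.2560, 0.1530, -0.0440, -0.5190, -0.5420]

-0.4590 -0.2560 0.1530 -0.0440 -0.5190 -0.5420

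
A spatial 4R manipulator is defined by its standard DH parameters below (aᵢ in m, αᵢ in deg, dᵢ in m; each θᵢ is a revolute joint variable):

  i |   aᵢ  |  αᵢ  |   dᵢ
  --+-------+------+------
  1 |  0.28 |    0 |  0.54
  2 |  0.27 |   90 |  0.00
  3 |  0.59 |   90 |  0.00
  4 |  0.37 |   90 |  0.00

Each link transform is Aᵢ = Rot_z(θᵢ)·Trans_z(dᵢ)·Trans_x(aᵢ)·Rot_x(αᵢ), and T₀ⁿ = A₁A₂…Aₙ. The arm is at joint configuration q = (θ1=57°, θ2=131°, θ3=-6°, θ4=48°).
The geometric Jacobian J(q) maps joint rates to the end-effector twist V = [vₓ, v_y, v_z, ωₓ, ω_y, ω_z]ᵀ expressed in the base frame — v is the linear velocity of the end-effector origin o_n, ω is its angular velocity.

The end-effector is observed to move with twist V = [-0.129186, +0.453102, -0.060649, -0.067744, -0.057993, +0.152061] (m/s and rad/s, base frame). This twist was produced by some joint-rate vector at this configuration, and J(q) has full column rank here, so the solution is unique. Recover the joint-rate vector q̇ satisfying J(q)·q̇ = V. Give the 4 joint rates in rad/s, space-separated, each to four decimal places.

0.1290 -0.6920 -0.0480 -0.7190

o_n = [-0.9780, 0.3536, 0.4524]
J₁: ẑ×o_n = [-0.3536, -0.9780, 0.0000], ω = ẑ
J2: z=[0.0000, 0.0000, 1.0000] o=[0.1525, 0.2348, 0.5400] → [-0.1188, -1.1305, 0.0000, 0.0000, 0.0000, 1.0000]
J3: z=[-0.1392, 0.9903, 0.0000] o=[-0.1149, 0.1973, 0.5400] → [-0.0867, -0.0122, 0.8330, -0.1392, 0.9903, 0.0000]
J4: z=[0.1035, 0.0145, -0.9945] o=[-0.6959, 0.1156, 0.4783] → [0.2363, 0.2832, 0.0287, 0.1035, 0.0145, -0.9945]
q̇ = J⁺·V = [0.1290, -0.6920, -0.0480, -0.7190]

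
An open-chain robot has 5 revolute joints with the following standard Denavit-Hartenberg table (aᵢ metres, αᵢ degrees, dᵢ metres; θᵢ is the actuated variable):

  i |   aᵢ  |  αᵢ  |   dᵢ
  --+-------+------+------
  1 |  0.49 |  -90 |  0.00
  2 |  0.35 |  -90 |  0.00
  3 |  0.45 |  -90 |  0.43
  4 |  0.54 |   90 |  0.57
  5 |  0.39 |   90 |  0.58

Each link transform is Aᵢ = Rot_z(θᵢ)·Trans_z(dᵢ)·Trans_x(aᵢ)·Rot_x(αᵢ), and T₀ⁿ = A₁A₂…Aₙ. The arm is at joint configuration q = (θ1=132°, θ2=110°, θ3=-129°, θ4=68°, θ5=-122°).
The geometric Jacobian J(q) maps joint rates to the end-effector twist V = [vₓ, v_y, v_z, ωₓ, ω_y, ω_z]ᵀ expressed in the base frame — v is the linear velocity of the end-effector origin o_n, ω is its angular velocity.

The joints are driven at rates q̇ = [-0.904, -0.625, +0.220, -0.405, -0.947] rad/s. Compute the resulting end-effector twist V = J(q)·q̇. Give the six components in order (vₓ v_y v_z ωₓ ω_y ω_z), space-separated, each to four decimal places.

o_n = [-0.9073, -0.5096, 0.2700]
J₁: ẑ×o_n = [0.5096, -0.9073, 0.0000], ω = ẑ
J2: z=[-0.7431, -0.6691, 0.0000] o=[-0.3279, 0.3641, 0.0000] → [-0.1807, 0.2007, 0.2616, -0.7431, -0.6691, 0.0000]
J3: z=[0.6288, -0.6983, 0.3420] o=[-0.2478, 0.2752, -0.3289] → [-0.1498, -0.6022, -0.9540, 0.6288, -0.6983, 0.3420]
J4: z=[-0.2898, -0.6186, -0.7303] o=[-0.3021, -0.1871, 0.0843] → [-0.3504, 0.4958, -0.2809, -0.2898, -0.6186, -0.7303]
J5: z=[-0.4335, -0.5954, 0.6764] o=[-0.9281, -0.2629, -0.3836] → [-0.2223, 0.2974, 0.1193, -0.4335, -0.5954, 0.6764]
V = J·q̇ = [-0.0283, 0.0799, -0.3726, 1.1307, 1.0790, -1.1736]

-0.0283 0.0799 -0.3726 1.1307 1.0790 -1.1736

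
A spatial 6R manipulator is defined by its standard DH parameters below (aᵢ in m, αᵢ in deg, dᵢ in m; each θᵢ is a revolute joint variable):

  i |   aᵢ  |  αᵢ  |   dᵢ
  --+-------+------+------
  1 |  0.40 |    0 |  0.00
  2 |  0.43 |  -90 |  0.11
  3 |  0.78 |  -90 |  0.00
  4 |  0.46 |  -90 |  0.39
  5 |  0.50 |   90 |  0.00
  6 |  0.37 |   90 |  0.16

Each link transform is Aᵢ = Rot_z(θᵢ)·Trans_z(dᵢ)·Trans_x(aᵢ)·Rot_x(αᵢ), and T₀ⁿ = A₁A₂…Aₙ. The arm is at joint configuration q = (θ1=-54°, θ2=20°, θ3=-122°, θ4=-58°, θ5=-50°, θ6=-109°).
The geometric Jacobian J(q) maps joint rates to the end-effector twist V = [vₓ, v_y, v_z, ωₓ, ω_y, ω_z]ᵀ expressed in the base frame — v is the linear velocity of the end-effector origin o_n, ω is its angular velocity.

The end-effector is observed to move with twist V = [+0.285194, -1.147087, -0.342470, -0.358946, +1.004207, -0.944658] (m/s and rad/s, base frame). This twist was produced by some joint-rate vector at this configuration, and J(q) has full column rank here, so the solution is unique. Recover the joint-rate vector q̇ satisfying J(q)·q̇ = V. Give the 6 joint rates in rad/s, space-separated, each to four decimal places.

-0.2000 -0.7240 0.3200 -0.3230 0.2060 -0.6480

o_n = [1.1742, -0.1387, 1.1964]
J₁: ẑ×o_n = [0.1387, 1.1742, -0.0000], ω = ẑ
J2: z=[0.0000, 0.0000, 1.0000] o=[0.2351, -0.3236, 0.0000] → [-0.1849, 0.9391, 0.0000, 0.0000, 0.0000, 1.0000]
J3: z=[0.5592, 0.8290, 0.0000] o=[0.5916, -0.5641, 0.1100] → [0.9007, -0.6075, -0.2451, 0.5592, 0.8290, 0.0000]
J4: z=[0.7031, -0.4742, 0.5299] o=[0.2489, -0.3329, 0.7715] → [-0.3044, 0.1916, 0.5753, 0.7031, -0.4742, 0.5299]
J5: z=[-0.6689, -0.1880, 0.7192] o=[0.6342, -0.1222, 1.1849] → [0.0097, 0.3961, 0.1125, -0.6689, -0.1880, 0.7192]
J6: z=[0.2670, -0.9637, -0.0036] o=[0.9811, -0.0274, 1.5323] → [0.3233, 0.0890, 0.1564, 0.2670, -0.9637, -0.0036]
q̇ = J⁺·V = [-0.2000, -0.7240, 0.3200, -0.3230, 0.2060, -0.6480]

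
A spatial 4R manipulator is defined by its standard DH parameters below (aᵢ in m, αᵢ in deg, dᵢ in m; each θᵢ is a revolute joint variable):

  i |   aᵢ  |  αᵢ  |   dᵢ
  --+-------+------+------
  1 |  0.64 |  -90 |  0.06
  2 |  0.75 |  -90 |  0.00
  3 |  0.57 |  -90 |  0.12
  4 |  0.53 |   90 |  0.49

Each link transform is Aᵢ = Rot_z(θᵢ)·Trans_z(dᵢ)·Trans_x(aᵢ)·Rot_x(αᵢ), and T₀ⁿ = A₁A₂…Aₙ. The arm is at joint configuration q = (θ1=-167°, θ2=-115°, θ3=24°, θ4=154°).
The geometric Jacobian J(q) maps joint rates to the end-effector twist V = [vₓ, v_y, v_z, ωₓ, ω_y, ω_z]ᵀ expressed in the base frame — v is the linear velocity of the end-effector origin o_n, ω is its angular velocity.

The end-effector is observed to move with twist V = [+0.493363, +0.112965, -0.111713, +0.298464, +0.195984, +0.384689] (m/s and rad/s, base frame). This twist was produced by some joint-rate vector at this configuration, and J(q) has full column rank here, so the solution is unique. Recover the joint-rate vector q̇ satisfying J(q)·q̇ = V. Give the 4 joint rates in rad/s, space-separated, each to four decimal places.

0.3030 -0.6080 -0.2690 -0.5300

o_n = [-0.3717, 0.4127, 0.5892]
J₁: ẑ×o_n = [-0.4127, -0.3717, 0.0000], ω = ẑ
J2: z=[0.2250, -0.9744, 0.0000] o=[-0.6236, -0.1440, 0.0600] → [-0.5156, -0.1190, 0.3707, 0.2250, -0.9744, 0.0000]
J3: z=[-0.8831, -0.2039, 0.4226] o=[-0.3148, -0.0727, 0.7397] → [-0.1744, -0.1570, -0.4402, -0.8831, -0.2039, 0.4226]
J4: z=[-0.3730, 0.8515, -0.3686] o=[-0.2585, 0.1783, 1.2624] → [-0.4868, -0.2094, 0.0090, -0.3730, 0.8515, -0.3686]
q̇ = J⁺·V = [0.3030, -0.6080, -0.2690, -0.5300]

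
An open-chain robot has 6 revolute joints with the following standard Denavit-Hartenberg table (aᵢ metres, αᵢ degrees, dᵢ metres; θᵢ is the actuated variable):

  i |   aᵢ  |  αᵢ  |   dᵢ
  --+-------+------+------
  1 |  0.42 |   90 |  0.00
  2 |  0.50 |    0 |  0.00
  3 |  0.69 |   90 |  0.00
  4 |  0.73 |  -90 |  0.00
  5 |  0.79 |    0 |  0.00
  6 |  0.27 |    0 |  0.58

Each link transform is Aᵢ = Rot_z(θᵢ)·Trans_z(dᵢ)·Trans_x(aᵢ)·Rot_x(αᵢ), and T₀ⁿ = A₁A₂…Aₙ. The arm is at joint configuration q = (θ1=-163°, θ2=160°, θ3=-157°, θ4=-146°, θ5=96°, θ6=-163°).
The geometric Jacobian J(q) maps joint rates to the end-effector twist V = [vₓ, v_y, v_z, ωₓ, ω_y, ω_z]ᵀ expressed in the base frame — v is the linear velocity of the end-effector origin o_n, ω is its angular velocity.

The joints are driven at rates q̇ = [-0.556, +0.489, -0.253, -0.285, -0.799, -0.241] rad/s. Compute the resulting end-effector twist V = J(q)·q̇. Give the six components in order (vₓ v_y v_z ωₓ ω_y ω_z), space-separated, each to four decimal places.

0.2465 0.1300 -0.2176 0.2486 1.2244 -0.3018

o_n = [-0.0343, -0.9536, 0.7278]
J₁: ẑ×o_n = [0.9536, -0.0343, 0.0000], ω = ẑ
J2: z=[-0.2924, 0.9563, 0.0000] o=[-0.4016, -0.1228, 0.0000] → [0.6960, 0.2128, -0.1084, -0.2924, 0.9563, 0.0000]
J3: z=[-0.2924, 0.9563, 0.0000] o=[0.0477, 0.0146, 0.1710] → [0.5325, 0.1628, 0.3615, -0.2924, 0.9563, 0.0000]
J4: z=[-0.0500, -0.0153, -0.9986] o=[-0.6113, -0.1869, 0.2071] → [-0.7736, -0.5501, 0.0472, -0.0500, -0.0153, -0.9986]
J5: z=[-0.2916, -0.9561, 0.0293] o=[0.0860, -0.4006, 0.1754] → [-0.5119, 0.1576, 0.0462, -0.2916, -0.9561, 0.0293]
J6: z=[-0.2916, -0.9561, 0.0293] o=[0.0465, -0.3644, 0.9636] → [0.2427, -0.0711, 0.0946, -0.2916, -0.9561, 0.0293]
V = J·q̇ = [0.2465, 0.1300, -0.2176, 0.2486, 1.2244, -0.3018]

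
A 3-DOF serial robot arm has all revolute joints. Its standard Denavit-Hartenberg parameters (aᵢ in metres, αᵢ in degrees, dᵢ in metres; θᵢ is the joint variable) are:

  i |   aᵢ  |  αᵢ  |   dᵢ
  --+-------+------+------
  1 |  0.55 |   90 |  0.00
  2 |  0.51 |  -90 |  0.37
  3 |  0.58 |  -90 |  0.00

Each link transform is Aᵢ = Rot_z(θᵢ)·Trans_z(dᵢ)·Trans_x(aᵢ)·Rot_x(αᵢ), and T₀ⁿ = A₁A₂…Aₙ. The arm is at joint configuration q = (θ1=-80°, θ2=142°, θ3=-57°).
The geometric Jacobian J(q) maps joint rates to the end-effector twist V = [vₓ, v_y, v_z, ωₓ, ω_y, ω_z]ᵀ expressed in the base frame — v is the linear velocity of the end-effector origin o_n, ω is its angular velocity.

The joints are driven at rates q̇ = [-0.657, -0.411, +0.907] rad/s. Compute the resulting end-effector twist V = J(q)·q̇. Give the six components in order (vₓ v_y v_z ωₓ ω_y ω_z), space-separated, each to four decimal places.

0.2256 0.7520 0.5391 0.3078 0.6213 -1.3717

o_n = [-0.8609, -0.0494, 0.5085]
J₁: ẑ×o_n = [0.0494, -0.8609, 0.0000], ω = ẑ
J2: z=[-0.9848, -0.1736, 0.0000] o=[0.0955, -0.5416, 0.0000] → [-0.0883, 0.5007, -0.6508, -0.9848, -0.1736, 0.0000]
J3: z=[-0.1069, 0.6063, -0.7880] o=[-0.3387, -0.2101, 0.3140] → [0.2445, 0.4323, 0.2995, -0.1069, 0.6063, -0.7880]
V = J·q̇ = [0.2256, 0.7520, 0.5391, 0.3078, 0.6213, -1.3717]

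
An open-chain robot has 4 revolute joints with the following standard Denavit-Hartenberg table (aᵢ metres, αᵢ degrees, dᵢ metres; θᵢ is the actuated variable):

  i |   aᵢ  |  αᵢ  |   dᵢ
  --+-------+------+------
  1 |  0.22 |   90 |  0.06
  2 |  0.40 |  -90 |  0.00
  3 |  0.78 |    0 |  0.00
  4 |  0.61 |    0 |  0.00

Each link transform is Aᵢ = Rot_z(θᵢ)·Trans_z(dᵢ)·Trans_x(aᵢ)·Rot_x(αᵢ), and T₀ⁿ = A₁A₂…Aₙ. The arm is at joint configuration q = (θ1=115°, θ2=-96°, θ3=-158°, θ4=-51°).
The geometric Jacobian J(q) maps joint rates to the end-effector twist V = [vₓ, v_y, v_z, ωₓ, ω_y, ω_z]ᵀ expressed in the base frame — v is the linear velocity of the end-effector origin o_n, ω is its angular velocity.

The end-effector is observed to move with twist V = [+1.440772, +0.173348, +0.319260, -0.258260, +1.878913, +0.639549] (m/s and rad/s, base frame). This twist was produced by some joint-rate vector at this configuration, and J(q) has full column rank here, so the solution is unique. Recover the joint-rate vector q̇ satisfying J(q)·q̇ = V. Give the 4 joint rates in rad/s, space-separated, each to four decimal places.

o_n = [-0.1340, 0.2791, 0.9120]
J₁: ẑ×o_n = [-0.2791, -0.1340, 0.0000], ω = ẑ
J2: z=[0.9063, 0.4226, 0.0000] o=[-0.0930, 0.1994, 0.0600] → [0.3601, -0.7722, 0.0896, 0.9063, 0.4226, 0.0000]
J3: z=[-0.4203, 0.9013, -0.1045] o=[-0.0753, 0.1615, -0.3378] → [1.1388, 0.5314, 0.0035, -0.4203, 0.9013, -0.1045]
J4: z=[-0.4203, 0.9013, -0.1045] o=[0.1576, 0.3535, 0.3814] → [0.4705, 0.2535, 0.2941, -0.4203, 0.9013, -0.1045]
q̇ = J⁺·V = [0.8300, 0.5600, 0.9180, 0.9040]

0.8300 0.5600 0.9180 0.9040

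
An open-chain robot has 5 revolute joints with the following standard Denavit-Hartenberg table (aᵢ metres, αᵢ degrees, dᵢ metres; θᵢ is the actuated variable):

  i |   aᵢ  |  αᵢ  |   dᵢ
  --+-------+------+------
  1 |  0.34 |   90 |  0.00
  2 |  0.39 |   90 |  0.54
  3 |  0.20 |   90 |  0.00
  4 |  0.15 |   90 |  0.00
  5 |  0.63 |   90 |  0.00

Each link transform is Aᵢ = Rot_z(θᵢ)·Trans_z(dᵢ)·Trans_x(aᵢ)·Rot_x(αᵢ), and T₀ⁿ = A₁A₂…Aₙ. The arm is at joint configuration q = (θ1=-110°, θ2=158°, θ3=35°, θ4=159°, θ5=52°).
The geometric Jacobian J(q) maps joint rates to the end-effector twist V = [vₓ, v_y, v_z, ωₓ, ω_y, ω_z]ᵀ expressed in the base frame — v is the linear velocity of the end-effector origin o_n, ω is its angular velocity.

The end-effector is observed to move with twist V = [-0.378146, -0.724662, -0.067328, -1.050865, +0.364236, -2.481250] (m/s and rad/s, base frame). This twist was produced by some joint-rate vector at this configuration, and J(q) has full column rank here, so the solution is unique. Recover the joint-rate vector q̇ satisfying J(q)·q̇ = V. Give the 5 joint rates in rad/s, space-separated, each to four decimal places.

-0.7150 0.6880 -0.8190 -0.7360 -0.8700

o_n = [0.0321, -0.0288, 0.3388]
J₁: ẑ×o_n = [0.0288, 0.0321, -0.0000], ω = ẑ
J2: z=[-0.9397, 0.3420, 0.0000] o=[-0.1163, -0.3195, 0.0000] → [0.1159, 0.3183, -0.3239, -0.9397, 0.3420, 0.0000]
J3: z=[-0.1281, -0.3520, 0.9272] o=[-0.5000, 0.2050, 0.1461] → [0.1489, 0.5180, 0.2173, -0.1281, -0.3520, 0.9272]
J4: z=[0.9516, 0.2196, 0.2149] o=[-0.5559, 0.3870, 0.2075] → [0.1182, 0.0014, -0.5247, 0.9516, 0.2196, 0.2149]
J5: z=[-0.2197, -0.0026, 0.9756] o=[-0.5237, 0.2406, 0.2143] → [0.2625, 0.5695, 0.0606, -0.2197, -0.0026, 0.9756]
q̇ = J⁺·V = [-0.7150, 0.6880, -0.8190, -0.7360, -0.8700]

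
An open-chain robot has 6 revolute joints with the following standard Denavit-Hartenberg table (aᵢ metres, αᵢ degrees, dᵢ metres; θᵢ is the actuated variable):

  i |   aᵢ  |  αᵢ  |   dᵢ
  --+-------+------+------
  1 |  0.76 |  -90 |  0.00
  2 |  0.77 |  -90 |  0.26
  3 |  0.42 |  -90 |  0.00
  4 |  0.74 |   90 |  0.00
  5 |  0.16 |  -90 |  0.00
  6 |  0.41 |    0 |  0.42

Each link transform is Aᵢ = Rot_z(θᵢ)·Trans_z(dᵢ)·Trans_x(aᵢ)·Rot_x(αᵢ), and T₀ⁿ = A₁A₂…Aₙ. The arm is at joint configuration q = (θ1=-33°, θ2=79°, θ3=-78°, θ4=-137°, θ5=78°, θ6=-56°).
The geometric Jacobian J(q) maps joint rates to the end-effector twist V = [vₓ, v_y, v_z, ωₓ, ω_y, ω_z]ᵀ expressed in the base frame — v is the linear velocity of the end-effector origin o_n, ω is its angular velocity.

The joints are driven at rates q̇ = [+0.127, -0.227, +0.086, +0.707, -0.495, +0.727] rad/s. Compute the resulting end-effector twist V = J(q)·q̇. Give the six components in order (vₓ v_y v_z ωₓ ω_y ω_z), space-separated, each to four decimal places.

o_n = [0.8336, -0.4777, -1.1884]
J₁: ẑ×o_n = [0.4777, 0.8336, -0.0000], ω = ẑ
J2: z=[0.5446, 0.8387, 0.0000] o=[0.6374, -0.4139, 0.0000] → [-0.9967, 0.6473, -0.1993, 0.5446, 0.8387, 0.0000]
J3: z=[-0.8233, 0.5346, -0.1908] o=[0.9022, -0.2759, -0.7559] → [-0.2698, -0.3430, 0.2028, -0.8233, 0.5346, -0.1908]
J4: z=[0.0433, -0.2760, -0.9602] o=[1.1399, 0.0596, -0.8416] → [-0.4202, 0.3091, -0.1078, 0.0433, -0.2760, -0.9602]
J5: z=[0.2161, -0.9357, 0.2787] o=[0.4181, -0.1029, -0.8274] → [0.4423, 0.1938, 0.3078, 0.2161, -0.9357, 0.2787]
J6: z=[0.9631, 0.1574, -0.2183] o=[0.3925, -0.1534, -0.9770] → [-0.1041, 0.1073, -0.3818, 0.9631, 0.1574, -0.2183]
V = J·q̇ = [-0.3279, 0.1300, -0.4435, 0.4294, 0.2380, -0.8650]

-0.3279 0.1300 -0.4435 0.4294 0.2380 -0.8650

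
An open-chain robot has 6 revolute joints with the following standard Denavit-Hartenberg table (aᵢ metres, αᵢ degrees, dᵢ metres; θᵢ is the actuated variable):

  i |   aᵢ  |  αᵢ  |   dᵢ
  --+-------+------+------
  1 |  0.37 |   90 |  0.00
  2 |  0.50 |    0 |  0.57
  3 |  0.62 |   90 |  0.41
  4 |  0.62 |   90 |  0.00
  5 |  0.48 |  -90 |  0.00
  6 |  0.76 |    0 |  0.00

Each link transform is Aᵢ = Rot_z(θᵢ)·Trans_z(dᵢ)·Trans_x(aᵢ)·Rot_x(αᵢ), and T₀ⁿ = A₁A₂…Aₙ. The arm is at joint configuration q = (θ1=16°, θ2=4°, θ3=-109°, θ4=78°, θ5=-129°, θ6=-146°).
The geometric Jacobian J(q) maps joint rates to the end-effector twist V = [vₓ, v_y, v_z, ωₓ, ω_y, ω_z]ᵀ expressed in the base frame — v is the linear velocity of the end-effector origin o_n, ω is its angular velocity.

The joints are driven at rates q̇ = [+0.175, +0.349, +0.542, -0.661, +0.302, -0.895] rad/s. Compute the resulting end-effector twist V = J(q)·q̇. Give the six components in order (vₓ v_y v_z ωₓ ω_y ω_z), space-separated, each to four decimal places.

0.8979 0.3976 -0.0135 0.0940 -0.1269 0.0040

o_n = [0.8706, -1.4049, -1.0788]
J₁: ẑ×o_n = [1.4049, 0.8706, -0.0000], ω = ẑ
J2: z=[0.2756, -0.9613, 0.0000] o=[0.3557, 0.1020, 0.0000] → [1.0370, 0.2974, 0.0796, 0.2756, -0.9613, 0.0000]
J3: z=[0.2756, -0.9613, 0.0000] o=[0.9922, -0.3085, 0.0349] → [1.0706, 0.3070, -0.4192, 0.2756, -0.9613, 0.0000]
J4: z=[-0.9285, -0.2662, 0.2588] o=[0.9510, -0.7468, -0.5640] → [0.3074, -0.4988, 0.5897, -0.9285, -0.2662, 0.2588]
J5: z=[-0.3007, 0.1301, -0.9448] o=[1.0861, -1.3390, -0.6885] → [-0.1131, 0.0862, 0.0479, -0.3007, 0.1301, -0.9448]
J6: z=[0.7537, -0.5747, -0.3190] o=[1.3666, -0.9511, -0.7244] → [0.0590, 0.4253, -0.6271, 0.7537, -0.5747, -0.3190]
V = J·q̇ = [0.8979, 0.3976, -0.0135, 0.0940, -0.1269, 0.0040]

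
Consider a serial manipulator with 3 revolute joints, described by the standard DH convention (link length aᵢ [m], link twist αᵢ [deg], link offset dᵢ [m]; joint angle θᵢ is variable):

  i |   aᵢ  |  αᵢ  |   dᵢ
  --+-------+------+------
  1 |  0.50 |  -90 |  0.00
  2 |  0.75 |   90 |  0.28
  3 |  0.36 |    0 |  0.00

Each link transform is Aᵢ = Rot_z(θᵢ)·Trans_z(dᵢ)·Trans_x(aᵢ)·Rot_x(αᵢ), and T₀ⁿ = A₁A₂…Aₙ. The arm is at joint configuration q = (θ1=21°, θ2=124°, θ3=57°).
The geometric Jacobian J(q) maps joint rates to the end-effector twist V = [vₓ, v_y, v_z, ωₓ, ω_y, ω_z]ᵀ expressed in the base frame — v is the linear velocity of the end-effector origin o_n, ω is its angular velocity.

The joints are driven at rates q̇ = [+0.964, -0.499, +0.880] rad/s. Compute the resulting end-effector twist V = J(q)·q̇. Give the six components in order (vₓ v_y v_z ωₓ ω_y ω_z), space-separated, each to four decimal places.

o_n = [-0.2356, 0.5329, -0.7843]
J₁: ẑ×o_n = [-0.5329, -0.2356, 0.0000], ω = ẑ
J2: z=[-0.3584, 0.9336, 0.0000] o=[0.4668, 0.1792, 0.0000] → [-0.7322, -0.2811, 0.5290, -0.3584, 0.9336, 0.0000]
J3: z=[0.7740, 0.2971, -0.5592] o=[-0.0251, 0.2903, -0.6218] → [0.0874, 0.2436, 0.2503, 0.7740, 0.2971, -0.5592]
V = J·q̇ = [-0.0714, 0.1274, -0.0437, 0.8599, -0.2044, 0.4719]

-0.0714 0.1274 -0.0437 0.8599 -0.2044 0.4719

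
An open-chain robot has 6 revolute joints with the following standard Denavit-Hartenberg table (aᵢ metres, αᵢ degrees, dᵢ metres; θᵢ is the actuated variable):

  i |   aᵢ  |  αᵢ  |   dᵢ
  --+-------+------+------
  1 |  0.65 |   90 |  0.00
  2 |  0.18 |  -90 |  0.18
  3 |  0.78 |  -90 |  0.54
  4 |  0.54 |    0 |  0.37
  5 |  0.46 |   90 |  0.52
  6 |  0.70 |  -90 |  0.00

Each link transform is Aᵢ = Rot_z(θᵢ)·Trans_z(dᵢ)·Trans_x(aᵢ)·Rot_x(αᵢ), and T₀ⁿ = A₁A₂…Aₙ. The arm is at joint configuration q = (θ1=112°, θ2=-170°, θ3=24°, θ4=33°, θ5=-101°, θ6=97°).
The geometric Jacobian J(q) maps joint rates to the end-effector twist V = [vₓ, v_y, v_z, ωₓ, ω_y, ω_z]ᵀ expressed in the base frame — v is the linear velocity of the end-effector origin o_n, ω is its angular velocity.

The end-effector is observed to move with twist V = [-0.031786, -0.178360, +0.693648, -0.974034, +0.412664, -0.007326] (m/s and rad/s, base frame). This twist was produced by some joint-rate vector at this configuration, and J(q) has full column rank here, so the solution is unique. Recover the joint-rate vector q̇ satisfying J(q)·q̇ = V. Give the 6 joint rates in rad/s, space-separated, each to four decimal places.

o_n = [-1.6840, -0.7072, -0.7215]
J₁: ẑ×o_n = [0.7072, -1.6840, 0.0000], ω = ẑ
J2: z=[0.9272, 0.3746, 0.0000] o=[-0.2435, 0.6027, 0.0000] → [-0.2703, 0.6689, -0.6749, 0.9272, 0.3746, 0.0000]
J3: z=[-0.0650, 0.1610, -0.9848] o=[-0.0102, 0.5057, -0.0313] → [-1.3057, 1.6035, 0.3484, -0.0650, 0.1610, -0.9848]
J4: z=[-0.9971, 0.0292, 0.0706] o=[-0.0766, -0.1768, -0.6868] → [0.0365, -0.1481, 0.5758, -0.9971, 0.0292, 0.0706]
J5: z=[-0.9971, 0.0292, 0.0706] o=[-0.4445, -0.6601, -0.4429] → [-0.0048, -0.3653, 0.0831, -0.9971, 0.0292, 0.0706]
J6: z=[0.0128, 0.9750, -0.2218] o=[-0.9977, -0.7463, -0.8535] → [0.1374, 0.1506, 0.6697, 0.0128, 0.9750, -0.2218]
q̇ = J⁺·V = [0.1750, 0.0040, 0.1730, 0.6320, 0.3420, 0.3640]

0.1750 0.0040 0.1730 0.6320 0.3420 0.3640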